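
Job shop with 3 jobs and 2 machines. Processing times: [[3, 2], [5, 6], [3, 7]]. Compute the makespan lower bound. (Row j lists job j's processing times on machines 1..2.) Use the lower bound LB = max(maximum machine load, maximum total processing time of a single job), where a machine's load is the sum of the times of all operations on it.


Machine loads:
  Machine 1: 3 + 5 + 3 = 11
  Machine 2: 2 + 6 + 7 = 15
Max machine load = 15
Job totals:
  Job 1: 5
  Job 2: 11
  Job 3: 10
Max job total = 11
Lower bound = max(15, 11) = 15

15


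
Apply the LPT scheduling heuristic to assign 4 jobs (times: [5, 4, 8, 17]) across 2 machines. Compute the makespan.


Sort jobs in decreasing order (LPT): [17, 8, 5, 4]
Assign each job to the least loaded machine:
  Machine 1: jobs [17], load = 17
  Machine 2: jobs [8, 5, 4], load = 17
Makespan = max load = 17

17


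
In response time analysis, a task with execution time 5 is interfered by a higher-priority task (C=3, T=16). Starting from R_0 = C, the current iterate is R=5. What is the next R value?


R_next = C + ceil(R_prev / T_hp) * C_hp
ceil(5 / 16) = ceil(0.3125) = 1
Interference = 1 * 3 = 3
R_next = 5 + 3 = 8

8


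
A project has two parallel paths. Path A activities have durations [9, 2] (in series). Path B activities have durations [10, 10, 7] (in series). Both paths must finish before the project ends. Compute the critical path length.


Path A total = 9 + 2 = 11
Path B total = 10 + 10 + 7 = 27
Critical path = longest path = max(11, 27) = 27

27


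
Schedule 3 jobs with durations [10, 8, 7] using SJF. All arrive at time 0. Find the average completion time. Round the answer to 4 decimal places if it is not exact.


SJF order (ascending): [7, 8, 10]
Completion times:
  Job 1: burst=7, C=7
  Job 2: burst=8, C=15
  Job 3: burst=10, C=25
Average completion = 47/3 = 15.6667

15.6667


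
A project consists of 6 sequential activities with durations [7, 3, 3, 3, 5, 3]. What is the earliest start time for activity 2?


Activity 2 starts after activities 1 through 1 complete.
Predecessor durations: [7]
ES = 7 = 7

7


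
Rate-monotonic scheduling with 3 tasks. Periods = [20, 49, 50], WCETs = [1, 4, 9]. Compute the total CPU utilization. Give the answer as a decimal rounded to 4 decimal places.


Compute individual utilizations (exact fractions):
  Task 1: C/T = 1/20 (approx. 0.05)
  Task 2: C/T = 4/49 (approx. 0.0816)
  Task 3: C/T = 9/50 (approx. 0.18)
Total utilization U = 1/20 + 4/49 + 9/50 = 1527/4900
Rounded to 4 decimal places: U = 0.3116
RM (Liu & Layland) bound for 3 tasks = 0.779763; compare with U = 1527/4900 (approx. 0.311633)
U <= bound, so schedulable by RM sufficient condition.

0.3116


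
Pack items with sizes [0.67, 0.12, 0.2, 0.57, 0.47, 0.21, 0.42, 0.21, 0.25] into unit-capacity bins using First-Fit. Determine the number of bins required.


Place items sequentially using First-Fit:
  Item 0.67 -> new Bin 1
  Item 0.12 -> Bin 1 (now 0.79)
  Item 0.2 -> Bin 1 (now 0.99)
  Item 0.57 -> new Bin 2
  Item 0.47 -> new Bin 3
  Item 0.21 -> Bin 2 (now 0.78)
  Item 0.42 -> Bin 3 (now 0.89)
  Item 0.21 -> Bin 2 (now 0.99)
  Item 0.25 -> new Bin 4
Total bins used = 4

4


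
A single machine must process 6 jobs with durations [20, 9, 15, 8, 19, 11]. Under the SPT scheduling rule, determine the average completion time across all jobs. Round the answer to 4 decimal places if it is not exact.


Sort jobs by processing time (SPT order): [8, 9, 11, 15, 19, 20]
Compute completion times sequentially:
  Job 1: processing = 8, completes at 8
  Job 2: processing = 9, completes at 17
  Job 3: processing = 11, completes at 28
  Job 4: processing = 15, completes at 43
  Job 5: processing = 19, completes at 62
  Job 6: processing = 20, completes at 82
Sum of completion times = 240
Average completion time = 240/6 = 40.0

40.0


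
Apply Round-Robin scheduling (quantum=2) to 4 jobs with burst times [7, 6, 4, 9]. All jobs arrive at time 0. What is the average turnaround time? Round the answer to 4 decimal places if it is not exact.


Time quantum = 2
Execution trace:
  J1 runs 2 units, time = 2
  J2 runs 2 units, time = 4
  J3 runs 2 units, time = 6
  J4 runs 2 units, time = 8
  J1 runs 2 units, time = 10
  J2 runs 2 units, time = 12
  J3 runs 2 units, time = 14
  J4 runs 2 units, time = 16
  J1 runs 2 units, time = 18
  J2 runs 2 units, time = 20
  J4 runs 2 units, time = 22
  J1 runs 1 units, time = 23
  J4 runs 2 units, time = 25
  J4 runs 1 units, time = 26
Finish times: [23, 20, 14, 26]
Average turnaround = 83/4 = 20.75

20.75


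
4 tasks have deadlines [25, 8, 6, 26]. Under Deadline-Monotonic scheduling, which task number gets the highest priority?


Sort tasks by relative deadline (ascending):
  Task 3: deadline = 6
  Task 2: deadline = 8
  Task 1: deadline = 25
  Task 4: deadline = 26
Priority order (highest first): [3, 2, 1, 4]
Highest priority task = 3

3


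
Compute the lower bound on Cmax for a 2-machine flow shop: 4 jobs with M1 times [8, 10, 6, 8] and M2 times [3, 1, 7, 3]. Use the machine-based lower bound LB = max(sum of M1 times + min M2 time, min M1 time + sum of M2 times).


LB1 = sum(M1 times) + min(M2 times) = 32 + 1 = 33
LB2 = min(M1 times) + sum(M2 times) = 6 + 14 = 20
Lower bound = max(LB1, LB2) = max(33, 20) = 33

33


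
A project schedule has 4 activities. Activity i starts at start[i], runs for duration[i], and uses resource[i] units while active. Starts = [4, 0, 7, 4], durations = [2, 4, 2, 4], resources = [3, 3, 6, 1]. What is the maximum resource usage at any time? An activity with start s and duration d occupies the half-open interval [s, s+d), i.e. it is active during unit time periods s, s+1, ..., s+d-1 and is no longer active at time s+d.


Each activity i is active on [start_i, start_i + duration_i).
Compute total resource usage per time slot:
  t=0: active resources = [3], total = 3
  t=1: active resources = [3], total = 3
  t=2: active resources = [3], total = 3
  t=3: active resources = [3], total = 3
  t=4: active resources = [3, 1], total = 4
  t=5: active resources = [3, 1], total = 4
  t=6: active resources = [1], total = 1
  t=7: active resources = [6, 1], total = 7
  t=8: active resources = [6], total = 6
Peak resource demand = 7

7


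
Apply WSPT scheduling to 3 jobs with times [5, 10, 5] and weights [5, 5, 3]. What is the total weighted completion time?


Compute p/w ratios and sort ascending (WSPT): [(5, 5), (5, 3), (10, 5)]
Compute weighted completion times:
  Job (p=5,w=5): C=5, w*C=5*5=25
  Job (p=5,w=3): C=10, w*C=3*10=30
  Job (p=10,w=5): C=20, w*C=5*20=100
Total weighted completion time = 155

155


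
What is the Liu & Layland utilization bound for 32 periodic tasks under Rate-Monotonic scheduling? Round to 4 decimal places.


Compute 2^(1/32) = 1.0218971487
Subtract 1: 1.0218971487 - 1 = 0.0218971487
Multiply by n: 32 * 0.0218971487 = 0.7007087584
Round to 4 dp: 0.7007

0.7007


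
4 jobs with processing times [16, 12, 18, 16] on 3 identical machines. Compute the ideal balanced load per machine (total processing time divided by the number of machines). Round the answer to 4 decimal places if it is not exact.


Total processing time = 16 + 12 + 18 + 16 = 62
Number of machines = 3
Ideal balanced load = 62 / 3 = 20.6667

20.6667


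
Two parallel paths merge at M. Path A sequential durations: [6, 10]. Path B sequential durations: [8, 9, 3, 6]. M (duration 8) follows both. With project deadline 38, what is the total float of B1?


Forward pass: ES(B1) = sum of predecessors on chain B = 0
EF = ES + duration = 0 + 8 = 8
Backward pass: LF(M) = deadline = 38; LS(M) = 38 - 8 = 30
LF(B1) = LS(M) - sum(successors on chain B) = 30 - 18 = 12
LS = LF - duration = 12 - 8 = 4
Total float = LS - ES = 4 - 0 = 4

4


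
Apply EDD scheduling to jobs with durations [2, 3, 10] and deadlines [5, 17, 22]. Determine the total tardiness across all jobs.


Sort by due date (EDD order): [(2, 5), (3, 17), (10, 22)]
Compute completion times and tardiness:
  Job 1: p=2, d=5, C=2, tardiness=max(0,2-5)=0
  Job 2: p=3, d=17, C=5, tardiness=max(0,5-17)=0
  Job 3: p=10, d=22, C=15, tardiness=max(0,15-22)=0
Total tardiness = 0

0


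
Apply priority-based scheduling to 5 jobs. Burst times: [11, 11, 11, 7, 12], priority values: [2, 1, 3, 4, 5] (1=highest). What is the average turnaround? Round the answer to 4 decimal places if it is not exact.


Sort by priority (ascending = highest first):
Order: [(1, 11), (2, 11), (3, 11), (4, 7), (5, 12)]
Completion times:
  Priority 1, burst=11, C=11
  Priority 2, burst=11, C=22
  Priority 3, burst=11, C=33
  Priority 4, burst=7, C=40
  Priority 5, burst=12, C=52
Average turnaround = 158/5 = 31.6

31.6


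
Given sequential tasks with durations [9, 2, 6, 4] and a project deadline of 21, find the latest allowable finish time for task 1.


LF(activity 1) = deadline - sum of successor durations
Successors: activities 2 through 4 with durations [2, 6, 4]
Sum of successor durations = 12
LF = 21 - 12 = 9

9


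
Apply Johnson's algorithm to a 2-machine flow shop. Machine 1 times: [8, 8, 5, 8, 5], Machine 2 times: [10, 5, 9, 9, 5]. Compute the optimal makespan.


Apply Johnson's rule:
  Group 1 (a <= b): [(3, 5, 9), (5, 5, 5), (1, 8, 10), (4, 8, 9)]
  Group 2 (a > b): [(2, 8, 5)]
Optimal job order: [3, 5, 1, 4, 2]
Schedule:
  Job 3: M1 done at 5, M2 done at 14
  Job 5: M1 done at 10, M2 done at 19
  Job 1: M1 done at 18, M2 done at 29
  Job 4: M1 done at 26, M2 done at 38
  Job 2: M1 done at 34, M2 done at 43
Makespan = 43

43


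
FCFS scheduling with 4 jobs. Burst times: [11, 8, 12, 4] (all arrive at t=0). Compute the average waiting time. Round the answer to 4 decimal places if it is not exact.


FCFS order (as given): [11, 8, 12, 4]
Waiting times:
  Job 1: wait = 0
  Job 2: wait = 11
  Job 3: wait = 19
  Job 4: wait = 31
Sum of waiting times = 61
Average waiting time = 61/4 = 15.25

15.25


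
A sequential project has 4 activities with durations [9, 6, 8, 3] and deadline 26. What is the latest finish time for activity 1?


LF(activity 1) = deadline - sum of successor durations
Successors: activities 2 through 4 with durations [6, 8, 3]
Sum of successor durations = 17
LF = 26 - 17 = 9

9


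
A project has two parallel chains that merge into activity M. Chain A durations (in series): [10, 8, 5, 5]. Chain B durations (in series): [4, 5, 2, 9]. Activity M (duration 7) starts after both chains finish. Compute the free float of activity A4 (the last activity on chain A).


ES(A4) = sum of predecessors on chain A = 23
EF(A4) = ES + duration = 23 + 5 = 28
Successor of A4 is M. ES(M) = max(sum(A), sum(B)) = max(28, 20) = 28
Free float = ES(successor) - EF(current) = 28 - 28 = 0

0


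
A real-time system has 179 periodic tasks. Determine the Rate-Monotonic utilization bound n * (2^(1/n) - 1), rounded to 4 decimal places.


Compute 2^(1/179) = 1.0038798378
Subtract 1: 1.0038798378 - 1 = 0.0038798378
Multiply by n: 179 * 0.0038798378 = 0.6944909662
Round to 4 dp: 0.6945

0.6945


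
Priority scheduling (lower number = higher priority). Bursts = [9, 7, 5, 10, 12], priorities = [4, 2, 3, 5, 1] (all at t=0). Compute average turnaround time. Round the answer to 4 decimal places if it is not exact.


Sort by priority (ascending = highest first):
Order: [(1, 12), (2, 7), (3, 5), (4, 9), (5, 10)]
Completion times:
  Priority 1, burst=12, C=12
  Priority 2, burst=7, C=19
  Priority 3, burst=5, C=24
  Priority 4, burst=9, C=33
  Priority 5, burst=10, C=43
Average turnaround = 131/5 = 26.2

26.2


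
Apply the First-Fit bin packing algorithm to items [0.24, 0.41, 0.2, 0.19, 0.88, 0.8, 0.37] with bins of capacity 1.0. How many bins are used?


Place items sequentially using First-Fit:
  Item 0.24 -> new Bin 1
  Item 0.41 -> Bin 1 (now 0.65)
  Item 0.2 -> Bin 1 (now 0.85)
  Item 0.19 -> new Bin 2
  Item 0.88 -> new Bin 3
  Item 0.8 -> Bin 2 (now 0.99)
  Item 0.37 -> new Bin 4
Total bins used = 4

4


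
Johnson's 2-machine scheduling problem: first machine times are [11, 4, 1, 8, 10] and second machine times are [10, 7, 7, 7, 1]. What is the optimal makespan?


Apply Johnson's rule:
  Group 1 (a <= b): [(3, 1, 7), (2, 4, 7)]
  Group 2 (a > b): [(1, 11, 10), (4, 8, 7), (5, 10, 1)]
Optimal job order: [3, 2, 1, 4, 5]
Schedule:
  Job 3: M1 done at 1, M2 done at 8
  Job 2: M1 done at 5, M2 done at 15
  Job 1: M1 done at 16, M2 done at 26
  Job 4: M1 done at 24, M2 done at 33
  Job 5: M1 done at 34, M2 done at 35
Makespan = 35

35


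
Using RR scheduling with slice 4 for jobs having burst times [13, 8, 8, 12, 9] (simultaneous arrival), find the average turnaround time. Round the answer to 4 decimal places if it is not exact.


Time quantum = 4
Execution trace:
  J1 runs 4 units, time = 4
  J2 runs 4 units, time = 8
  J3 runs 4 units, time = 12
  J4 runs 4 units, time = 16
  J5 runs 4 units, time = 20
  J1 runs 4 units, time = 24
  J2 runs 4 units, time = 28
  J3 runs 4 units, time = 32
  J4 runs 4 units, time = 36
  J5 runs 4 units, time = 40
  J1 runs 4 units, time = 44
  J4 runs 4 units, time = 48
  J5 runs 1 units, time = 49
  J1 runs 1 units, time = 50
Finish times: [50, 28, 32, 48, 49]
Average turnaround = 207/5 = 41.4

41.4


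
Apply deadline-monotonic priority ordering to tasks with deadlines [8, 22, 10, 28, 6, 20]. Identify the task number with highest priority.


Sort tasks by relative deadline (ascending):
  Task 5: deadline = 6
  Task 1: deadline = 8
  Task 3: deadline = 10
  Task 6: deadline = 20
  Task 2: deadline = 22
  Task 4: deadline = 28
Priority order (highest first): [5, 1, 3, 6, 2, 4]
Highest priority task = 5

5


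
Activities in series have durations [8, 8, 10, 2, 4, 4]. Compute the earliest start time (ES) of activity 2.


Activity 2 starts after activities 1 through 1 complete.
Predecessor durations: [8]
ES = 8 = 8

8


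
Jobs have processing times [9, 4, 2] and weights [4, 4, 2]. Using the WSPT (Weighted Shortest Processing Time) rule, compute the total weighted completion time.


Compute p/w ratios and sort ascending (WSPT): [(4, 4), (2, 2), (9, 4)]
Compute weighted completion times:
  Job (p=4,w=4): C=4, w*C=4*4=16
  Job (p=2,w=2): C=6, w*C=2*6=12
  Job (p=9,w=4): C=15, w*C=4*15=60
Total weighted completion time = 88

88


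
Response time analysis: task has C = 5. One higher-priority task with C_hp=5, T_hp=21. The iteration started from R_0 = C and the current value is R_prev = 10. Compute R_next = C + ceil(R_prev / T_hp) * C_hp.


R_next = C + ceil(R_prev / T_hp) * C_hp
ceil(10 / 21) = ceil(0.4762) = 1
Interference = 1 * 5 = 5
R_next = 5 + 5 = 10
R_next = R_prev, so the iteration has converged (response time = 10).

10


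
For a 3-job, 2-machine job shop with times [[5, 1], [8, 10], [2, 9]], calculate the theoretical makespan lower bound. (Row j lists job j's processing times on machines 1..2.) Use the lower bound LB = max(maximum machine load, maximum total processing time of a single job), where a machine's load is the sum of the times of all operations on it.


Machine loads:
  Machine 1: 5 + 8 + 2 = 15
  Machine 2: 1 + 10 + 9 = 20
Max machine load = 20
Job totals:
  Job 1: 6
  Job 2: 18
  Job 3: 11
Max job total = 18
Lower bound = max(20, 18) = 20

20


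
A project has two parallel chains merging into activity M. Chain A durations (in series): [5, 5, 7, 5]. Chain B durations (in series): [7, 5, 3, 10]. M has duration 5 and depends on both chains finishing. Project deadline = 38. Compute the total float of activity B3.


Forward pass: ES(B3) = sum of predecessors on chain B = 12
EF = ES + duration = 12 + 3 = 15
Backward pass: LF(M) = deadline = 38; LS(M) = 38 - 5 = 33
LF(B3) = LS(M) - sum(successors on chain B) = 33 - 10 = 23
LS = LF - duration = 23 - 3 = 20
Total float = LS - ES = 20 - 12 = 8

8


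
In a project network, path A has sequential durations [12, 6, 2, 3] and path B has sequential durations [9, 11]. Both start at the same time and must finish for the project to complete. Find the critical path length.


Path A total = 12 + 6 + 2 + 3 = 23
Path B total = 9 + 11 = 20
Critical path = longest path = max(23, 20) = 23

23


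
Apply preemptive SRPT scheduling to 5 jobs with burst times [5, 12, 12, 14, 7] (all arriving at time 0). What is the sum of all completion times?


Since all jobs arrive at t=0, SRPT equals SPT ordering.
SPT order: [5, 7, 12, 12, 14]
Completion times:
  Job 1: p=5, C=5
  Job 2: p=7, C=12
  Job 3: p=12, C=24
  Job 4: p=12, C=36
  Job 5: p=14, C=50
Total completion time = 5 + 12 + 24 + 36 + 50 = 127

127


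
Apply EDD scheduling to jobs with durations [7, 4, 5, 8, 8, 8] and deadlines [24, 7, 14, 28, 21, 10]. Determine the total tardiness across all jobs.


Sort by due date (EDD order): [(4, 7), (8, 10), (5, 14), (8, 21), (7, 24), (8, 28)]
Compute completion times and tardiness:
  Job 1: p=4, d=7, C=4, tardiness=max(0,4-7)=0
  Job 2: p=8, d=10, C=12, tardiness=max(0,12-10)=2
  Job 3: p=5, d=14, C=17, tardiness=max(0,17-14)=3
  Job 4: p=8, d=21, C=25, tardiness=max(0,25-21)=4
  Job 5: p=7, d=24, C=32, tardiness=max(0,32-24)=8
  Job 6: p=8, d=28, C=40, tardiness=max(0,40-28)=12
Total tardiness = 29

29


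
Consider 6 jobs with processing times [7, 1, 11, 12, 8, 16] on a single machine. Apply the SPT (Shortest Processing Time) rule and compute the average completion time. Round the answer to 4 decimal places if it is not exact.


Sort jobs by processing time (SPT order): [1, 7, 8, 11, 12, 16]
Compute completion times sequentially:
  Job 1: processing = 1, completes at 1
  Job 2: processing = 7, completes at 8
  Job 3: processing = 8, completes at 16
  Job 4: processing = 11, completes at 27
  Job 5: processing = 12, completes at 39
  Job 6: processing = 16, completes at 55
Sum of completion times = 146
Average completion time = 146/6 = 24.3333

24.3333


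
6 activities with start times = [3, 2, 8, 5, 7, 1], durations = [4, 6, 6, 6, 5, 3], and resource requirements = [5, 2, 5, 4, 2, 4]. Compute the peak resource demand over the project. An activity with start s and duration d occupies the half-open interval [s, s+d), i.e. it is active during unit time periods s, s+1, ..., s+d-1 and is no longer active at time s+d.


Each activity i is active on [start_i, start_i + duration_i).
Compute total resource usage per time slot:
  t=0: active resources = [], total = 0
  t=1: active resources = [4], total = 4
  t=2: active resources = [2, 4], total = 6
  t=3: active resources = [5, 2, 4], total = 11
  t=4: active resources = [5, 2], total = 7
  t=5: active resources = [5, 2, 4], total = 11
  t=6: active resources = [5, 2, 4], total = 11
  t=7: active resources = [2, 4, 2], total = 8
  t=8: active resources = [5, 4, 2], total = 11
  t=9: active resources = [5, 4, 2], total = 11
  t=10: active resources = [5, 4, 2], total = 11
  t=11: active resources = [5, 2], total = 7
  t=12: active resources = [5], total = 5
  t=13: active resources = [5], total = 5
Peak resource demand = 11

11


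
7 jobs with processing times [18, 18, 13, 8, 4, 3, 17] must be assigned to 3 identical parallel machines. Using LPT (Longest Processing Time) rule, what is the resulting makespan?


Sort jobs in decreasing order (LPT): [18, 18, 17, 13, 8, 4, 3]
Assign each job to the least loaded machine:
  Machine 1: jobs [18, 8], load = 26
  Machine 2: jobs [18, 4, 3], load = 25
  Machine 3: jobs [17, 13], load = 30
Makespan = max load = 30

30


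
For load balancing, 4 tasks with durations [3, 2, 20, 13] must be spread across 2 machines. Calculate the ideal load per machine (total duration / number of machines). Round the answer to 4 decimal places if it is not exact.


Total processing time = 3 + 2 + 20 + 13 = 38
Number of machines = 2
Ideal balanced load = 38 / 2 = 19.0

19.0


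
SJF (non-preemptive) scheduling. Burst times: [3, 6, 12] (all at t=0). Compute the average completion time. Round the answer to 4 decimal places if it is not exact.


SJF order (ascending): [3, 6, 12]
Completion times:
  Job 1: burst=3, C=3
  Job 2: burst=6, C=9
  Job 3: burst=12, C=21
Average completion = 33/3 = 11.0

11.0


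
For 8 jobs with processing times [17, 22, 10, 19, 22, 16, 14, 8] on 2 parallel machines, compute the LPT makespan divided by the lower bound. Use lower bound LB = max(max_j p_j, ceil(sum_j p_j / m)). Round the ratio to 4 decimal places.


LPT order: [22, 22, 19, 17, 16, 14, 10, 8]
Machine loads after assignment: [65, 63]
LPT makespan = 65
Lower bound = max(max_job, ceil(total/2)) = max(22, 64) = 64
Ratio = 65 / 64 = 1.0156

1.0156


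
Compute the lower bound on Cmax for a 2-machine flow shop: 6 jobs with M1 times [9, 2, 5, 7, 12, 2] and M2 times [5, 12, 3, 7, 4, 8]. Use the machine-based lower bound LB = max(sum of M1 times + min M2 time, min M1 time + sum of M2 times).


LB1 = sum(M1 times) + min(M2 times) = 37 + 3 = 40
LB2 = min(M1 times) + sum(M2 times) = 2 + 39 = 41
Lower bound = max(LB1, LB2) = max(40, 41) = 41

41


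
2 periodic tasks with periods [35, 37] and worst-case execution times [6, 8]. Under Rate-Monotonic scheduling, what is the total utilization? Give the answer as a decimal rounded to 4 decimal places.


Compute individual utilizations (exact fractions):
  Task 1: C/T = 6/35 (approx. 0.1714)
  Task 2: C/T = 8/37 (approx. 0.2162)
Total utilization U = 6/35 + 8/37 = 502/1295
Rounded to 4 decimal places: U = 0.3876
RM (Liu & Layland) bound for 2 tasks = 0.828427; compare with U = 502/1295 (approx. 0.387645)
U <= bound, so schedulable by RM sufficient condition.

0.3876


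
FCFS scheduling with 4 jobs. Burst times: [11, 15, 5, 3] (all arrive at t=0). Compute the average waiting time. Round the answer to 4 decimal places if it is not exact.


FCFS order (as given): [11, 15, 5, 3]
Waiting times:
  Job 1: wait = 0
  Job 2: wait = 11
  Job 3: wait = 26
  Job 4: wait = 31
Sum of waiting times = 68
Average waiting time = 68/4 = 17.0

17.0


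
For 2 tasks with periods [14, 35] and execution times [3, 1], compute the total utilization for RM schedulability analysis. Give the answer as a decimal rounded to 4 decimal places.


Compute individual utilizations (exact fractions):
  Task 1: C/T = 3/14 (approx. 0.2143)
  Task 2: C/T = 1/35 (approx. 0.0286)
Total utilization U = 3/14 + 1/35 = 17/70
Rounded to 4 decimal places: U = 0.2429
RM (Liu & Layland) bound for 2 tasks = 0.828427; compare with U = 17/70 (approx. 0.242857)
U <= bound, so schedulable by RM sufficient condition.

0.2429


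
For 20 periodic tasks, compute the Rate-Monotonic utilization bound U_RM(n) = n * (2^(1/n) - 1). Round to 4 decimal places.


Compute 2^(1/20) = 1.0352649238
Subtract 1: 1.0352649238 - 1 = 0.0352649238
Multiply by n: 20 * 0.0352649238 = 0.7052984760
Round to 4 dp: 0.7053

0.7053


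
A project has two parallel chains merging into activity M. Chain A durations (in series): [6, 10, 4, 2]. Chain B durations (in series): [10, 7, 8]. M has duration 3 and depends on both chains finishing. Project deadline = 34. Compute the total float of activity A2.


Forward pass: ES(A2) = sum of predecessors on chain A = 6
EF = ES + duration = 6 + 10 = 16
Backward pass: LF(M) = deadline = 34; LS(M) = 34 - 3 = 31
LF(A2) = LS(M) - sum(successors on chain A) = 31 - 6 = 25
LS = LF - duration = 25 - 10 = 15
Total float = LS - ES = 15 - 6 = 9

9


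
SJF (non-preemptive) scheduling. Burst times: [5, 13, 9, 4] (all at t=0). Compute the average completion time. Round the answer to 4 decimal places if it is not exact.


SJF order (ascending): [4, 5, 9, 13]
Completion times:
  Job 1: burst=4, C=4
  Job 2: burst=5, C=9
  Job 3: burst=9, C=18
  Job 4: burst=13, C=31
Average completion = 62/4 = 15.5

15.5


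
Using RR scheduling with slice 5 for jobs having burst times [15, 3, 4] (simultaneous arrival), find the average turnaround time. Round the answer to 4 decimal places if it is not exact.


Time quantum = 5
Execution trace:
  J1 runs 5 units, time = 5
  J2 runs 3 units, time = 8
  J3 runs 4 units, time = 12
  J1 runs 5 units, time = 17
  J1 runs 5 units, time = 22
Finish times: [22, 8, 12]
Average turnaround = 42/3 = 14.0

14.0


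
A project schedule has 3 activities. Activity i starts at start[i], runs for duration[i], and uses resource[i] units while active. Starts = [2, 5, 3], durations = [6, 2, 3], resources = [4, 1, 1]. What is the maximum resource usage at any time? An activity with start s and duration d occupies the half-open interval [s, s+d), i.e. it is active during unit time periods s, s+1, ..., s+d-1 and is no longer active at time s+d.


Each activity i is active on [start_i, start_i + duration_i).
Compute total resource usage per time slot:
  t=0: active resources = [], total = 0
  t=1: active resources = [], total = 0
  t=2: active resources = [4], total = 4
  t=3: active resources = [4, 1], total = 5
  t=4: active resources = [4, 1], total = 5
  t=5: active resources = [4, 1, 1], total = 6
  t=6: active resources = [4, 1], total = 5
  t=7: active resources = [4], total = 4
Peak resource demand = 6

6


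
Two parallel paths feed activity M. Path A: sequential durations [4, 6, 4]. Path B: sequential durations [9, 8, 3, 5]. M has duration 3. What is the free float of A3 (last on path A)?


ES(A3) = sum of predecessors on chain A = 10
EF(A3) = ES + duration = 10 + 4 = 14
Successor of A3 is M. ES(M) = max(sum(A), sum(B)) = max(14, 25) = 25
Free float = ES(successor) - EF(current) = 25 - 14 = 11

11


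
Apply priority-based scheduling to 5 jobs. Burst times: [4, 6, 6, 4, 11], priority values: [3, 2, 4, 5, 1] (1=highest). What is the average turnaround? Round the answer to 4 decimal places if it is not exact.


Sort by priority (ascending = highest first):
Order: [(1, 11), (2, 6), (3, 4), (4, 6), (5, 4)]
Completion times:
  Priority 1, burst=11, C=11
  Priority 2, burst=6, C=17
  Priority 3, burst=4, C=21
  Priority 4, burst=6, C=27
  Priority 5, burst=4, C=31
Average turnaround = 107/5 = 21.4

21.4


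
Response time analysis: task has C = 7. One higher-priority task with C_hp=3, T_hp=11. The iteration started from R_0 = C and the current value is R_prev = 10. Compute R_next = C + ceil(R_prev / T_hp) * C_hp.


R_next = C + ceil(R_prev / T_hp) * C_hp
ceil(10 / 11) = ceil(0.9091) = 1
Interference = 1 * 3 = 3
R_next = 7 + 3 = 10
R_next = R_prev, so the iteration has converged (response time = 10).

10


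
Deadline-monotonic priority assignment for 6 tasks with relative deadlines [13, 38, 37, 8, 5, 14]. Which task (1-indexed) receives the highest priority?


Sort tasks by relative deadline (ascending):
  Task 5: deadline = 5
  Task 4: deadline = 8
  Task 1: deadline = 13
  Task 6: deadline = 14
  Task 3: deadline = 37
  Task 2: deadline = 38
Priority order (highest first): [5, 4, 1, 6, 3, 2]
Highest priority task = 5

5


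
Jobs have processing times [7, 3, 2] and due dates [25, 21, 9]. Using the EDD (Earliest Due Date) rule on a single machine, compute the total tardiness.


Sort by due date (EDD order): [(2, 9), (3, 21), (7, 25)]
Compute completion times and tardiness:
  Job 1: p=2, d=9, C=2, tardiness=max(0,2-9)=0
  Job 2: p=3, d=21, C=5, tardiness=max(0,5-21)=0
  Job 3: p=7, d=25, C=12, tardiness=max(0,12-25)=0
Total tardiness = 0

0


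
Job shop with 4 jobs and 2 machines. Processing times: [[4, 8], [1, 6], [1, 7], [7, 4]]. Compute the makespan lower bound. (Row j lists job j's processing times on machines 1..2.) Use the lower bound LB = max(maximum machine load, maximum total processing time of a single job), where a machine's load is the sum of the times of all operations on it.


Machine loads:
  Machine 1: 4 + 1 + 1 + 7 = 13
  Machine 2: 8 + 6 + 7 + 4 = 25
Max machine load = 25
Job totals:
  Job 1: 12
  Job 2: 7
  Job 3: 8
  Job 4: 11
Max job total = 12
Lower bound = max(25, 12) = 25

25


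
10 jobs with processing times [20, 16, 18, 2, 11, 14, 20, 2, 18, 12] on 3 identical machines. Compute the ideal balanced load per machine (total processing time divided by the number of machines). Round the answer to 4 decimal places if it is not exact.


Total processing time = 20 + 16 + 18 + 2 + 11 + 14 + 20 + 2 + 18 + 12 = 133
Number of machines = 3
Ideal balanced load = 133 / 3 = 44.3333

44.3333


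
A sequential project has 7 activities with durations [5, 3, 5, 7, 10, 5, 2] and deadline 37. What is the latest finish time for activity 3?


LF(activity 3) = deadline - sum of successor durations
Successors: activities 4 through 7 with durations [7, 10, 5, 2]
Sum of successor durations = 24
LF = 37 - 24 = 13

13


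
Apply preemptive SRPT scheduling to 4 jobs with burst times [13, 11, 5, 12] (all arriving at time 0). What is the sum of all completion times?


Since all jobs arrive at t=0, SRPT equals SPT ordering.
SPT order: [5, 11, 12, 13]
Completion times:
  Job 1: p=5, C=5
  Job 2: p=11, C=16
  Job 3: p=12, C=28
  Job 4: p=13, C=41
Total completion time = 5 + 16 + 28 + 41 = 90

90


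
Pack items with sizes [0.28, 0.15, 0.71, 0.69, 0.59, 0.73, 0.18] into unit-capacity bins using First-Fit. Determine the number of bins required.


Place items sequentially using First-Fit:
  Item 0.28 -> new Bin 1
  Item 0.15 -> Bin 1 (now 0.43)
  Item 0.71 -> new Bin 2
  Item 0.69 -> new Bin 3
  Item 0.59 -> new Bin 4
  Item 0.73 -> new Bin 5
  Item 0.18 -> Bin 1 (now 0.61)
Total bins used = 5

5


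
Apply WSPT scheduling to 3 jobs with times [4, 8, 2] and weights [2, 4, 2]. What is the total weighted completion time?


Compute p/w ratios and sort ascending (WSPT): [(2, 2), (4, 2), (8, 4)]
Compute weighted completion times:
  Job (p=2,w=2): C=2, w*C=2*2=4
  Job (p=4,w=2): C=6, w*C=2*6=12
  Job (p=8,w=4): C=14, w*C=4*14=56
Total weighted completion time = 72

72


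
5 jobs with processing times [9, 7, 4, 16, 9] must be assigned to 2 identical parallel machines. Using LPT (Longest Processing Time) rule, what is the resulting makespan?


Sort jobs in decreasing order (LPT): [16, 9, 9, 7, 4]
Assign each job to the least loaded machine:
  Machine 1: jobs [16, 7], load = 23
  Machine 2: jobs [9, 9, 4], load = 22
Makespan = max load = 23

23


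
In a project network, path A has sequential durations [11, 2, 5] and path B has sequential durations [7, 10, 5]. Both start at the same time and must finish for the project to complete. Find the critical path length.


Path A total = 11 + 2 + 5 = 18
Path B total = 7 + 10 + 5 = 22
Critical path = longest path = max(18, 22) = 22

22


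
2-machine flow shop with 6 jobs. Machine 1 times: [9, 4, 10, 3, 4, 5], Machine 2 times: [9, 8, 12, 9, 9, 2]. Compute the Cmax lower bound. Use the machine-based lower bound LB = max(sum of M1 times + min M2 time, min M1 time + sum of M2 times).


LB1 = sum(M1 times) + min(M2 times) = 35 + 2 = 37
LB2 = min(M1 times) + sum(M2 times) = 3 + 49 = 52
Lower bound = max(LB1, LB2) = max(37, 52) = 52

52


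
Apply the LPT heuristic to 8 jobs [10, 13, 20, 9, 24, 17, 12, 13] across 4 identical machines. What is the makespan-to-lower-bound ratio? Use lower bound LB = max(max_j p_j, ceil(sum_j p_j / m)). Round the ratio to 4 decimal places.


LPT order: [24, 20, 17, 13, 13, 12, 10, 9]
Machine loads after assignment: [33, 30, 29, 26]
LPT makespan = 33
Lower bound = max(max_job, ceil(total/4)) = max(24, 30) = 30
Ratio = 33 / 30 = 1.1

1.1


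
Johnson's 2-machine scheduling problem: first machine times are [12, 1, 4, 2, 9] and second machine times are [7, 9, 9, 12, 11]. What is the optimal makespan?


Apply Johnson's rule:
  Group 1 (a <= b): [(2, 1, 9), (4, 2, 12), (3, 4, 9), (5, 9, 11)]
  Group 2 (a > b): [(1, 12, 7)]
Optimal job order: [2, 4, 3, 5, 1]
Schedule:
  Job 2: M1 done at 1, M2 done at 10
  Job 4: M1 done at 3, M2 done at 22
  Job 3: M1 done at 7, M2 done at 31
  Job 5: M1 done at 16, M2 done at 42
  Job 1: M1 done at 28, M2 done at 49
Makespan = 49

49


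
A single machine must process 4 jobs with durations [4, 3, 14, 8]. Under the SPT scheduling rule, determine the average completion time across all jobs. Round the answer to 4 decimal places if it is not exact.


Sort jobs by processing time (SPT order): [3, 4, 8, 14]
Compute completion times sequentially:
  Job 1: processing = 3, completes at 3
  Job 2: processing = 4, completes at 7
  Job 3: processing = 8, completes at 15
  Job 4: processing = 14, completes at 29
Sum of completion times = 54
Average completion time = 54/4 = 13.5

13.5


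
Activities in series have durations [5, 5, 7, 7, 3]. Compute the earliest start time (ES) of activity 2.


Activity 2 starts after activities 1 through 1 complete.
Predecessor durations: [5]
ES = 5 = 5

5


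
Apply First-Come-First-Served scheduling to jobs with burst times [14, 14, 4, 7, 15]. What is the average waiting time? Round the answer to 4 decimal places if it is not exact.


FCFS order (as given): [14, 14, 4, 7, 15]
Waiting times:
  Job 1: wait = 0
  Job 2: wait = 14
  Job 3: wait = 28
  Job 4: wait = 32
  Job 5: wait = 39
Sum of waiting times = 113
Average waiting time = 113/5 = 22.6

22.6


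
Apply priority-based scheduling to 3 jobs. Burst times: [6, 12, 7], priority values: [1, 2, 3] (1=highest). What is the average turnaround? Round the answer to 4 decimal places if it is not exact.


Sort by priority (ascending = highest first):
Order: [(1, 6), (2, 12), (3, 7)]
Completion times:
  Priority 1, burst=6, C=6
  Priority 2, burst=12, C=18
  Priority 3, burst=7, C=25
Average turnaround = 49/3 = 16.3333

16.3333


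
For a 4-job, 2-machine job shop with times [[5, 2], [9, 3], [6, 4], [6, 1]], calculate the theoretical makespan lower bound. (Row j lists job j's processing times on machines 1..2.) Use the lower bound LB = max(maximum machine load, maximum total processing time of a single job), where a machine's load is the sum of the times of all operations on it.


Machine loads:
  Machine 1: 5 + 9 + 6 + 6 = 26
  Machine 2: 2 + 3 + 4 + 1 = 10
Max machine load = 26
Job totals:
  Job 1: 7
  Job 2: 12
  Job 3: 10
  Job 4: 7
Max job total = 12
Lower bound = max(26, 12) = 26

26


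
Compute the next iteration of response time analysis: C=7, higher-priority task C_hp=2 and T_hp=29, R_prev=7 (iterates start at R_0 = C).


R_next = C + ceil(R_prev / T_hp) * C_hp
ceil(7 / 29) = ceil(0.2414) = 1
Interference = 1 * 2 = 2
R_next = 7 + 2 = 9

9


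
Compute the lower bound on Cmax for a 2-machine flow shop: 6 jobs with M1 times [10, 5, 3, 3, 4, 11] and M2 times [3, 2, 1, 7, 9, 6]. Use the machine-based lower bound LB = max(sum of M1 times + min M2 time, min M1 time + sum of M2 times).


LB1 = sum(M1 times) + min(M2 times) = 36 + 1 = 37
LB2 = min(M1 times) + sum(M2 times) = 3 + 28 = 31
Lower bound = max(LB1, LB2) = max(37, 31) = 37

37


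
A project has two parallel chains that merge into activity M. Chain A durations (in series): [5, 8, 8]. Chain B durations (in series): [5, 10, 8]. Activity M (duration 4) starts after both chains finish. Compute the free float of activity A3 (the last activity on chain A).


ES(A3) = sum of predecessors on chain A = 13
EF(A3) = ES + duration = 13 + 8 = 21
Successor of A3 is M. ES(M) = max(sum(A), sum(B)) = max(21, 23) = 23
Free float = ES(successor) - EF(current) = 23 - 21 = 2

2


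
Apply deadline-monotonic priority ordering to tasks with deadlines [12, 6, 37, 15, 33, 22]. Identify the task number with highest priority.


Sort tasks by relative deadline (ascending):
  Task 2: deadline = 6
  Task 1: deadline = 12
  Task 4: deadline = 15
  Task 6: deadline = 22
  Task 5: deadline = 33
  Task 3: deadline = 37
Priority order (highest first): [2, 1, 4, 6, 5, 3]
Highest priority task = 2

2


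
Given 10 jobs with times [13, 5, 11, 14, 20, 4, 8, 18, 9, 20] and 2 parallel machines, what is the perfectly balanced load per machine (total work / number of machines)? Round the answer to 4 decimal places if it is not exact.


Total processing time = 13 + 5 + 11 + 14 + 20 + 4 + 8 + 18 + 9 + 20 = 122
Number of machines = 2
Ideal balanced load = 122 / 2 = 61.0

61.0


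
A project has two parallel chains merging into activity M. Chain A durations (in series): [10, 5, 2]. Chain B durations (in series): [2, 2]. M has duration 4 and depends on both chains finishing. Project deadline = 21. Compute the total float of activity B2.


Forward pass: ES(B2) = sum of predecessors on chain B = 2
EF = ES + duration = 2 + 2 = 4
Backward pass: LF(M) = deadline = 21; LS(M) = 21 - 4 = 17
LF(B2) = LS(M) - sum(successors on chain B) = 17 - 0 = 17
LS = LF - duration = 17 - 2 = 15
Total float = LS - ES = 15 - 2 = 13

13


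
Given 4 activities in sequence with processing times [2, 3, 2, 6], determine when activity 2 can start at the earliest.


Activity 2 starts after activities 1 through 1 complete.
Predecessor durations: [2]
ES = 2 = 2

2


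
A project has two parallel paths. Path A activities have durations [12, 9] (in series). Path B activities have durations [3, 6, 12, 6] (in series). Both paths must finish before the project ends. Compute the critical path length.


Path A total = 12 + 9 = 21
Path B total = 3 + 6 + 12 + 6 = 27
Critical path = longest path = max(21, 27) = 27

27


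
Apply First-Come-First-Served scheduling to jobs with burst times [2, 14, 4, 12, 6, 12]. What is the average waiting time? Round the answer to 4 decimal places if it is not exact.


FCFS order (as given): [2, 14, 4, 12, 6, 12]
Waiting times:
  Job 1: wait = 0
  Job 2: wait = 2
  Job 3: wait = 16
  Job 4: wait = 20
  Job 5: wait = 32
  Job 6: wait = 38
Sum of waiting times = 108
Average waiting time = 108/6 = 18.0

18.0


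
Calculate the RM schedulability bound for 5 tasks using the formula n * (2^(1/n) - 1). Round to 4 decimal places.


Compute 2^(1/5) = 1.1486983550
Subtract 1: 1.1486983550 - 1 = 0.1486983550
Multiply by n: 5 * 0.1486983550 = 0.7434917750
Round to 4 dp: 0.7435

0.7435


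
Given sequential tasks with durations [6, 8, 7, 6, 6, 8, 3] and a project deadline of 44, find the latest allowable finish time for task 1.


LF(activity 1) = deadline - sum of successor durations
Successors: activities 2 through 7 with durations [8, 7, 6, 6, 8, 3]
Sum of successor durations = 38
LF = 44 - 38 = 6

6


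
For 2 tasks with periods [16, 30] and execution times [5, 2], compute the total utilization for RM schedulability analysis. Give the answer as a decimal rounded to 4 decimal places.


Compute individual utilizations (exact fractions):
  Task 1: C/T = 5/16 (approx. 0.3125)
  Task 2: C/T = 2/30 = 1/15 (approx. 0.0667)
Total utilization U = 5/16 + 1/15 = 91/240
Rounded to 4 decimal places: U = 0.3792
RM (Liu & Layland) bound for 2 tasks = 0.828427; compare with U = 91/240 (approx. 0.379167)
U <= bound, so schedulable by RM sufficient condition.

0.3792


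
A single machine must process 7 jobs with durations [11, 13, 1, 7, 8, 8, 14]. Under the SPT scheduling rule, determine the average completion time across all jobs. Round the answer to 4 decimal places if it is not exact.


Sort jobs by processing time (SPT order): [1, 7, 8, 8, 11, 13, 14]
Compute completion times sequentially:
  Job 1: processing = 1, completes at 1
  Job 2: processing = 7, completes at 8
  Job 3: processing = 8, completes at 16
  Job 4: processing = 8, completes at 24
  Job 5: processing = 11, completes at 35
  Job 6: processing = 13, completes at 48
  Job 7: processing = 14, completes at 62
Sum of completion times = 194
Average completion time = 194/7 = 27.7143

27.7143


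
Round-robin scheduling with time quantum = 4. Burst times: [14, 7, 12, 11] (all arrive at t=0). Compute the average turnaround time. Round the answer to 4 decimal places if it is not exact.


Time quantum = 4
Execution trace:
  J1 runs 4 units, time = 4
  J2 runs 4 units, time = 8
  J3 runs 4 units, time = 12
  J4 runs 4 units, time = 16
  J1 runs 4 units, time = 20
  J2 runs 3 units, time = 23
  J3 runs 4 units, time = 27
  J4 runs 4 units, time = 31
  J1 runs 4 units, time = 35
  J3 runs 4 units, time = 39
  J4 runs 3 units, time = 42
  J1 runs 2 units, time = 44
Finish times: [44, 23, 39, 42]
Average turnaround = 148/4 = 37.0

37.0


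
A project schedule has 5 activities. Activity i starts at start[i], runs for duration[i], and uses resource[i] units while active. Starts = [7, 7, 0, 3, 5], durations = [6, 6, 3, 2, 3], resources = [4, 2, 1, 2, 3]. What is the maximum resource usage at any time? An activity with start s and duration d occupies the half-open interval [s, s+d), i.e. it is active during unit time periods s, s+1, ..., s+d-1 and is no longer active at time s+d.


Each activity i is active on [start_i, start_i + duration_i).
Compute total resource usage per time slot:
  t=0: active resources = [1], total = 1
  t=1: active resources = [1], total = 1
  t=2: active resources = [1], total = 1
  t=3: active resources = [2], total = 2
  t=4: active resources = [2], total = 2
  t=5: active resources = [3], total = 3
  t=6: active resources = [3], total = 3
  t=7: active resources = [4, 2, 3], total = 9
  t=8: active resources = [4, 2], total = 6
  t=9: active resources = [4, 2], total = 6
  t=10: active resources = [4, 2], total = 6
  t=11: active resources = [4, 2], total = 6
  t=12: active resources = [4, 2], total = 6
Peak resource demand = 9

9
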